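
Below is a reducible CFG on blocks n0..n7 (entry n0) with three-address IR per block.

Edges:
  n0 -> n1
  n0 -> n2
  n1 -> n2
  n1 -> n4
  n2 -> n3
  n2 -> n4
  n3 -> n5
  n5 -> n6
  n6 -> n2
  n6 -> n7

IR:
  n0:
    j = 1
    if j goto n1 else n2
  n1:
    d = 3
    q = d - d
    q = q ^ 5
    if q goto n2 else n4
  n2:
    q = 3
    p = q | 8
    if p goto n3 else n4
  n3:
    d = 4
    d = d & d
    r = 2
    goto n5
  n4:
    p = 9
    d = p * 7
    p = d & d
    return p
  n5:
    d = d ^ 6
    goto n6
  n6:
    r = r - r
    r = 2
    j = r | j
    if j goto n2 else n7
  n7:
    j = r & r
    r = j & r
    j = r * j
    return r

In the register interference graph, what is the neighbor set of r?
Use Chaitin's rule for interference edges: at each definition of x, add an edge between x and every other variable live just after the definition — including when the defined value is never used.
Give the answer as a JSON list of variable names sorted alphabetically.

Answer: ["d", "j"]

Derivation:
def/use:
  n0: def={j} ue=∅
  n1: def={d,q} ue=∅
  n2: def={p,q} ue=∅
  n3: def={d,r} ue=∅
  n4: def={d,p} ue=∅
  n5: def={d} ue={d}
  n6: def={j,r} ue={j,r}
  n7: def={j,r} ue={r}

Live sets:
  n0: in=∅ out={j}
  n1: in={j} out={j}
  n2: in={j} out={j}
  n3: in={j} out={d,j,r}
  n4: in=∅ out=∅
  n5: in={d,j,r} out={j,r}
  n6: in={j,r} out={j,r}
  n7: in={r} out=∅

Conflict graph:
  d↔{j,r}
  j↔{d,p,q,r}
  p↔{j}
  q↔{j}
  r↔{d,j}

N(r) = ["d", "j"]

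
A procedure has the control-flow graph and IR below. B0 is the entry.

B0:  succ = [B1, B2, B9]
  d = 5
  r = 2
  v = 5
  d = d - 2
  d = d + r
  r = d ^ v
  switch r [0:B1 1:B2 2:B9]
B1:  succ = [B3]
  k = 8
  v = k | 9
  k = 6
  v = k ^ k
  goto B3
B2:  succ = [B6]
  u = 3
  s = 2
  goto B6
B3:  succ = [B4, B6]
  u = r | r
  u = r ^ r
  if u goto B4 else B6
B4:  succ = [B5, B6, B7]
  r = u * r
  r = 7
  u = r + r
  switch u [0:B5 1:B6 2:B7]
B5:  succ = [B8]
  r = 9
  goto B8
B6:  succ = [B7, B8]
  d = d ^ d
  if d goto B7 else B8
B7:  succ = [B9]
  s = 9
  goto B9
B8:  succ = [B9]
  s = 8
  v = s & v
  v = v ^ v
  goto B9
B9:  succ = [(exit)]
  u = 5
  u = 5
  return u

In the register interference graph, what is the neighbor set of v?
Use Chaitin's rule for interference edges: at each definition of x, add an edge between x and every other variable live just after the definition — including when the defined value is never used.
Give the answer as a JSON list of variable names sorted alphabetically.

Answer: ["d", "r", "s", "u"]

Derivation:
Per-block:
  B0: {d,r,v} / ∅
  B1: {k,v} / ∅
  B2: {s,u} / ∅
  B3: {u} / {r}
  B4: {r,u} / {r,u}
  B5: {r} / ∅
  B6: {d} / {d}
  B7: {s} / ∅
  B8: {s,v} / {v}
  B9: {u} / ∅

Live sets:
  B0: in=∅ out={d,r,v}
  B1: in={d,r} out={d,r,v}
  B2: in={d,v} out={d,v}
  B3: in={d,r,v} out={d,r,u,v}
  B4: in={d,r,u,v} out={d,v}
  B5: in={v} out={v}
  B6: in={d,v} out={v}
  B7: in=∅ out=∅
  B8: in={v} out=∅
  B9: in=∅ out=∅

Conflict graph:
  d — {k,r,s,u,v}
  k — {d,r}
  r — {d,k,u,v}
  s — {d,v}
  u — {d,r,v}
  v — {d,r,s,u}

N(v) = ["d", "r", "s", "u"]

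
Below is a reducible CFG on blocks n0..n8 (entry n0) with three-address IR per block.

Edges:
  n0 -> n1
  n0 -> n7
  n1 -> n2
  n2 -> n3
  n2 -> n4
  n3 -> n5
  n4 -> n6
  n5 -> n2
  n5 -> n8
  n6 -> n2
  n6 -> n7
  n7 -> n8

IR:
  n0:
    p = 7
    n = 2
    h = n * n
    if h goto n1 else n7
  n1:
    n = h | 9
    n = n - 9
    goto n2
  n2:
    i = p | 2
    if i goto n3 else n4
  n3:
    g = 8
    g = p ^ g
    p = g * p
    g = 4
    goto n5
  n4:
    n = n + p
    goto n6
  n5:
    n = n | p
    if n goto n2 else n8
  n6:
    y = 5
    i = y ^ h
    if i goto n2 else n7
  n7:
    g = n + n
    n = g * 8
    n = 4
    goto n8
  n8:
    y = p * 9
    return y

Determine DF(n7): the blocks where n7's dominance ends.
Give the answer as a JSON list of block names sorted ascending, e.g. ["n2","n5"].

idom tree: n1←n0 n2←n1 n3←n2 n4←n2 n5←n3 n6←n4 n7←n0 n8←n0
Dom at joins:
  n2: preds {n1,n5,n6}: {n0,n1} ∩ {n0,n1,n2,n3,n5} ∩ {n0,n1,n2,n4,n6} = {n0,n1}; idom=n1
  n7: preds {n0,n6}: {n0} ∩ {n0,n1,n2,n4,n6} = {n0}; idom=n0
  n8: preds {n5,n7}: {n0,n1,n2,n3,n5} ∩ {n0,n7} = {n0}; idom=n0

DF derivation:
  n2←n1: walk · to n1
  n2←n5: walk n5→n3→n2 to n1
  n2←n6: walk n6→n4→n2 to n1
  n7←n0: walk · to n0
  n7←n6: walk n6→n4→n2→n1 to n0
  n8←n5: walk n5→n3→n2→n1 to n0
  n8←n7: walk n7 to n0
  n0: DF=∅
  n1: DF={n7,n8}
  n2: DF={n2,n7,n8}
  n3: DF={n2,n8}
  n4: DF={n2,n7}
  n5: DF={n2,n8}
  n6: DF={n2,n7}
  n7: DF={n8}
  n8: DF=∅

DF(n7) = ["n8"]

Answer: ["n8"]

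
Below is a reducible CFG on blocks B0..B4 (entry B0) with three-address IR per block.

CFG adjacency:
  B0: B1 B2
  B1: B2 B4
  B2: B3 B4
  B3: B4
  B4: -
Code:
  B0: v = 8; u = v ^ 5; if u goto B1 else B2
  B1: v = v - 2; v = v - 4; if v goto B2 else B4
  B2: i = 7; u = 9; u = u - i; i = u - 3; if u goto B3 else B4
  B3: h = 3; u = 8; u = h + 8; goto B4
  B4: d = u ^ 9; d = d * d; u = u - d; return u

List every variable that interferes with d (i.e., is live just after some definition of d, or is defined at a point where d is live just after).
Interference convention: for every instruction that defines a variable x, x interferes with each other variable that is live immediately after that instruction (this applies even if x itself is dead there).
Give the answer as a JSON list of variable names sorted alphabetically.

Answer: ["u"]

Analysis:
Block summaries:
  B0 def {u,v} use ∅
  B1 def {v} use {v}
  B2 def {i,u} use ∅
  B3 def {h,u} use ∅
  B4 def {d,u} use {u}

Backward fixpoint:
  B0: in=∅ out={u,v}
  B1: in={u,v} out={u}
  B2: in=∅ out={u}
  B3: in=∅ out={u}
  B4: in={u} out=∅

Conflict graph:
  d: {u}
  h: {u}
  i: {u}
  u: {d,h,i,v}
  v: {u}

N(d) = ["u"]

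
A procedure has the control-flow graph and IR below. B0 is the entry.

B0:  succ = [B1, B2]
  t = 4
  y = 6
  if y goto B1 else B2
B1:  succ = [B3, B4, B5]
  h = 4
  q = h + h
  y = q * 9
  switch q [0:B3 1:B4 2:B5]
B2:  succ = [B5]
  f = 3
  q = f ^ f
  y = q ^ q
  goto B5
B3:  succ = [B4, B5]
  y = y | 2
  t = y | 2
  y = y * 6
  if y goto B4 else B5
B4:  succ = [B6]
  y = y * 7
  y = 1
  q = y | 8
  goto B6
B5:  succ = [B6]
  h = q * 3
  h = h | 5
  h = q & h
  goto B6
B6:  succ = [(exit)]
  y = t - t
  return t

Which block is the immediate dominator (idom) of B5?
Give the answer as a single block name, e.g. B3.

idom tree: B1←B0 B2←B0 B3←B1 B4←B1 B5←B0 B6←B0
Dom∩ at merges:
  B4: preds {B1,B3}: {B0,B1} ∩ {B0,B1,B3} = {B0,B1}; idom=B1
  B5: preds {B1,B2,B3}: {B0,B1} ∩ {B0,B2} ∩ {B0,B1,B3} = {B0}; idom=B0
  B6: preds {B4,B5}: {B0,B1,B4} ∩ {B0,B5} = {B0}; idom=B0

idom(B5) = B0

Answer: B0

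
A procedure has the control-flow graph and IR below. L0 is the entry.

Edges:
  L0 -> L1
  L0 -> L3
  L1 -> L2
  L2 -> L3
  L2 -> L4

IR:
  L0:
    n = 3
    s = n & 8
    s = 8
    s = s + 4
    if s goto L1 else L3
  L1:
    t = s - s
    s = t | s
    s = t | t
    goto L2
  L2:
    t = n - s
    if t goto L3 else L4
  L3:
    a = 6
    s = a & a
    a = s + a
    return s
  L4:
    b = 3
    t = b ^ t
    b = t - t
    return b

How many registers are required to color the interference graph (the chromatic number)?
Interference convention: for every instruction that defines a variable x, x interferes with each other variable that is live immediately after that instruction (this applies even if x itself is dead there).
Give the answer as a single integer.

Answer: 3

Analysis:
Block summaries:
  L0: def={n,s} ue=∅
  L1: def={s,t} ue={s}
  L2: def={t} ue={n,s}
  L3: def={a,s} ue=∅
  L4: def={b,t} ue={t}

Liveness:
  live L0: ∅→{n,s}
  live L1: {n,s}→{n,s}
  live L2: {n,s}→{t}
  live L3: ∅→∅
  live L4: {t}→∅

Interfere edges:
  a: {s}
  b: {t}
  n: {s,t}
  s: {a,n,t}
  t: {b,n,s}

Registers:
  clique {n,s,t} ⇒ need ≥ 3
  assign a→c1 b→c0 n→c2 s→c0 t→c1 — no edge inside a register ⇒ χ ≤ 3
  χ = 3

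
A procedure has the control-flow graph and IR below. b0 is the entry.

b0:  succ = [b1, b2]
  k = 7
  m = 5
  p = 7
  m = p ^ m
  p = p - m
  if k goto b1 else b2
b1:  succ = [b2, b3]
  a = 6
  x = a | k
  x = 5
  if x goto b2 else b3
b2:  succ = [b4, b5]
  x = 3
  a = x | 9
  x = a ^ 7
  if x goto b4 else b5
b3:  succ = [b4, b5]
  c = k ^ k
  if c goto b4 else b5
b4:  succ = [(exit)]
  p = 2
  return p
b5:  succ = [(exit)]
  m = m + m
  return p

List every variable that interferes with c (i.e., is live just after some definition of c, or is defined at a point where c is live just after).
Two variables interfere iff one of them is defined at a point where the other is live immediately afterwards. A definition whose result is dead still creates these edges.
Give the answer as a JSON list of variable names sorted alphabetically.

Answer: ["m", "p"]

Analysis:
def/use:
  b0: {k,m,p} / ∅
  b1: {a,x} / {k}
  b2: {a,x} / ∅
  b3: {c} / {k}
  b4: {p} / ∅
  b5: {m} / {m,p}

Backward fixpoint:
  b0: in=∅ out={k,m,p}
  b1: in={k,m,p} out={k,m,p}
  b2: in={m,p} out={m,p}
  b3: in={k,m,p} out={m,p}
  b4: in=∅ out=∅
  b5: in={m,p} out=∅

Interfere edges:
  a↔{k,m,p}
  c↔{m,p}
  k↔{a,m,p,x}
  m↔{a,c,k,p,x}
  p↔{a,c,k,m,x}
  x↔{k,m,p}

N(c) = ["m", "p"]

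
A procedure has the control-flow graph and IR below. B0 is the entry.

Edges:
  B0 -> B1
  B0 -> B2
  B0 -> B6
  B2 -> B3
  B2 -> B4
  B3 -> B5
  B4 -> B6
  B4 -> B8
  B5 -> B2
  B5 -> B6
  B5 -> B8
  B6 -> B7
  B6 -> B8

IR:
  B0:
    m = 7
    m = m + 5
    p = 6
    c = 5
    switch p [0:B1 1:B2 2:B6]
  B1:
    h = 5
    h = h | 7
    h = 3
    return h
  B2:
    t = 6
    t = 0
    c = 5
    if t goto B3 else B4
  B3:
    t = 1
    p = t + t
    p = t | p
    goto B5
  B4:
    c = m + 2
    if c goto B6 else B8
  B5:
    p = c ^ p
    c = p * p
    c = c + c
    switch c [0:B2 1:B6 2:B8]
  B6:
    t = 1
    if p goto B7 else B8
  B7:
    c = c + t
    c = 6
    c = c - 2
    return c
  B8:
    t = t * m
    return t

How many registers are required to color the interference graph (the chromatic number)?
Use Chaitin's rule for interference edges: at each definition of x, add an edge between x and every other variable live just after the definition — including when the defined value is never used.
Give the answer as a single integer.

Answer: 4

Derivation:
Per-block:
  B0: {c,m,p} / ∅
  B1: {h} / ∅
  B2: {c,t} / ∅
  B3: {p,t} / ∅
  B4: {c} / {m}
  B5: {c,p} / {c,p}
  B6: {t} / {p}
  B7: {c} / {c,t}
  B8: {t} / {m,t}

Live sets:
  live B0: ∅→{c,m,p}
  live B1: ∅→∅
  live B2: {m,p}→{c,m,p,t}
  live B3: {c,m}→{c,m,p,t}
  live B4: {m,p,t}→{c,m,p,t}
  live B5: {c,m,p,t}→{c,m,p,t}
  live B6: {c,m,p}→{c,m,t}
  live B7: {c,t}→∅
  live B8: {m,t}→∅

Conflict graph:
  c↔{m,p,t}
  h↔∅
  m↔{c,p,t}
  p↔{c,m,t}
  t↔{c,m,p}

Colouring:
  {c,m,p,t} pairwise interfere (4-clique) ⇒ χ ≥ 4
  4-colouring: c0={c,h}  c1={m}  c2={p}  c3={t}
  χ = 4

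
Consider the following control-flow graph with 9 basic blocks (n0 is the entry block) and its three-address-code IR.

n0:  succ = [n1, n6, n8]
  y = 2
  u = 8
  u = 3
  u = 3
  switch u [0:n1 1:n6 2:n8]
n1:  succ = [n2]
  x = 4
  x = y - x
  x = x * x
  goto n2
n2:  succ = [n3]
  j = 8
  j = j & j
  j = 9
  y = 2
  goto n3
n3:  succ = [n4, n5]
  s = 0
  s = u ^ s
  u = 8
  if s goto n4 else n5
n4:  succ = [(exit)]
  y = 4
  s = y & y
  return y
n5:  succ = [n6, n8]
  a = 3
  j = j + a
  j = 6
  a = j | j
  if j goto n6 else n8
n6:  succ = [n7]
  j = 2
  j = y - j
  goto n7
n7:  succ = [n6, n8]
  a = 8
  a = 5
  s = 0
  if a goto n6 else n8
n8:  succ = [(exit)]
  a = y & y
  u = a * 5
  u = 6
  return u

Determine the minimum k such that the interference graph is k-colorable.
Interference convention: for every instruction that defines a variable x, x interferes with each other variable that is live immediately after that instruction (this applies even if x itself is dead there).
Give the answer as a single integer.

Block summaries:
  n0 def {u,y} use ∅
  n1 def {x} use {y}
  n2 def {j,y} use ∅
  n3 def {s,u} use {u}
  n4 def {s,y} use ∅
  n5 def {a,j} use {j}
  n6 def {j} use {y}
  n7 def {a,s} use ∅
  n8 def {a,u} use {y}

Backward fixpoint:
  n0: in=∅ out={u,y}
  n1: in={u,y} out={u}
  n2: in={u} out={j,u,y}
  n3: in={j,u,y} out={j,y}
  n4: in=∅ out=∅
  n5: in={j,y} out={y}
  n6: in={y} out={y}
  n7: in={y} out={y}
  n8: in={y} out=∅

Interference:
  a: {j,s,y}
  j: {a,s,u,y}
  s: {a,j,u,y}
  u: {j,s,x,y}
  x: {u,y}
  y: {a,j,s,u,x}

Registers:
  clique {a,j,s,y} ⇒ need ≥ 4
  4-colouring: R0={y}  R1={j,x}  R2={s}  R3={a,u}
  χ = 4

Answer: 4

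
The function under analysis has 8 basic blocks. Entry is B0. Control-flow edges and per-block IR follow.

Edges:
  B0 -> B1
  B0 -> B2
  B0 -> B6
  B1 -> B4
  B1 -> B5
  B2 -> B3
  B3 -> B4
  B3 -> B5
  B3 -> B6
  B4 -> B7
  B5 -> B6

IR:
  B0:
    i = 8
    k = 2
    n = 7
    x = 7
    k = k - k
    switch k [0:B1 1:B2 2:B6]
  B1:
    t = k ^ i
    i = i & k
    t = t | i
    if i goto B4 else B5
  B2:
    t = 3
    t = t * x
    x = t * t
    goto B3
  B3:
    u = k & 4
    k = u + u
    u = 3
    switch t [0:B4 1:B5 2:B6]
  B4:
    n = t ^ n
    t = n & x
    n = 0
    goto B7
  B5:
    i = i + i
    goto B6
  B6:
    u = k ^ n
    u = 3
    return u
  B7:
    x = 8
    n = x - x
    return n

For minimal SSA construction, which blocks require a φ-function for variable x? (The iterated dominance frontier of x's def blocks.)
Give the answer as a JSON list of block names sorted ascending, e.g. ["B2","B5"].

Answer: ["B4", "B5", "B6"]

Analysis:
idom tree: B1←B0 B2←B0 B3←B2 B4←B0 B5←B0 B6←B0 B7←B4
Dom∩ at merges:
  B4: preds {B1,B3}: {B0,B1} ∩ {B0,B2,B3} = {B0}; idom=B0
  B5: preds {B1,B3}: {B0,B1} ∩ {B0,B2,B3} = {B0}; idom=B0
  B6: preds {B0,B3,B5}: {B0} ∩ {B0,B2,B3} ∩ {B0,B5} = {B0}; idom=B0

DF walk-up:
  B4←B1: walk B1 to B0
  B4←B3: walk B3→B2 to B0
  B5←B1: walk B1 to B0
  B5←B3: walk B3→B2 to B0
  B6←B0: walk · to B0
  B6←B3: walk B3→B2 to B0
  B6←B5: walk B5 to B0
  B0: DF=∅
  B1: DF={B4,B5}
  B2: DF={B4,B5,B6}
  B3: DF={B4,B5,B6}
  B4: DF=∅
  B5: DF={B6}
  B6: DF=∅
  B7: DF=∅

φ for x: defs {B0,B2,B7}
  DF⁺ = {B4,B5,B6}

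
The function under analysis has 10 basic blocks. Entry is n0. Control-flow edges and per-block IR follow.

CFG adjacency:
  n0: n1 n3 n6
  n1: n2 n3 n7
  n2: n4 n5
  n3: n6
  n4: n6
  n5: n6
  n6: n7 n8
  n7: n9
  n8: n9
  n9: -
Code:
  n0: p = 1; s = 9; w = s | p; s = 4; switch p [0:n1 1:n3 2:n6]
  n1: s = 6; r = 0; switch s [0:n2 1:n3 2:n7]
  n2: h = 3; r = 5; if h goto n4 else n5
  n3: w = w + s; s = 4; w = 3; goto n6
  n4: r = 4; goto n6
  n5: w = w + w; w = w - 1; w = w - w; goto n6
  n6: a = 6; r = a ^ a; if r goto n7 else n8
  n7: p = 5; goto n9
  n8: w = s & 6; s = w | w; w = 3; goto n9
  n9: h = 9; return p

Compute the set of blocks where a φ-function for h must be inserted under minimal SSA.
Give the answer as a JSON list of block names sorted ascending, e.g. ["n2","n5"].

idom tree: n1←n0 n2←n1 n3←n0 n4←n2 n5←n2 n6←n0 n7←n0 n8←n6 n9←n0
Dom∩ at merges:
  n3: preds {n0,n1}: {n0} ∩ {n0,n1} = {n0}; idom=n0
  n6: preds {n0,n3,n4,n5}: {n0} ∩ {n0,n3} ∩ {n0,n1,n2,n4} ∩ {n0,n1,n2,n5} = {n0}; idom=n0
  n7: preds {n1,n6}: {n0,n1} ∩ {n0,n6} = {n0}; idom=n0
  n9: preds {n7,n8}: {n0,n7} ∩ {n0,n6,n8} = {n0}; idom=n0

DF derivation:
  join n3 pred n0: · stop@n0
  join n3 pred n1: n1 stop@n0
  join n6 pred n0: · stop@n0
  join n6 pred n3: n3 stop@n0
  join n6 pred n4: n4→n2→n1 stop@n0
  join n6 pred n5: n5→n2→n1 stop@n0
  join n7 pred n1: n1 stop@n0
  join n7 pred n6: n6 stop@n0
  join n9 pred n7: n7 stop@n0
  join n9 pred n8: n8→n6 stop@n0
  n0 → ∅
  n1 → {n3,n6,n7}
  n2 → {n6}
  n3 → {n6}
  n4 → {n6}
  n5 → {n6}
  n6 → {n7,n9}
  n7 → {n9}
  n8 → {n9}
  n9 → ∅

φ for h: defs {n2,n9}
  DF⁺ = {n6,n7,n9}

Answer: ["n6", "n7", "n9"]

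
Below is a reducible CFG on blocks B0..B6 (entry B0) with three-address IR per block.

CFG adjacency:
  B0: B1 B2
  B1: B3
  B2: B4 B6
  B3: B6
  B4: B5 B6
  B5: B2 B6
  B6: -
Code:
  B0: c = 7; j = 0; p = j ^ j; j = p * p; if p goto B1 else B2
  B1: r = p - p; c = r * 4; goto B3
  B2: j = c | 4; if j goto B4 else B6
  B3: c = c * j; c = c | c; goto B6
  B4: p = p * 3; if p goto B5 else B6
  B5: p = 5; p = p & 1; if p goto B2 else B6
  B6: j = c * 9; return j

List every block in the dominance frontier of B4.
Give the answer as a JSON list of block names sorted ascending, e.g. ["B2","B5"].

idom tree: B1←B0 B2←B0 B3←B1 B4←B2 B5←B4 B6←B0
Dom∩ at merges:
  B2: preds {B0,B5}: {B0} ∩ {B0,B2,B4,B5} = {B0}; idom=B0
  B6: preds {B2,B3,B4,B5}: {B0,B2} ∩ {B0,B1,B3} ∩ {B0,B2,B4} ∩ {B0,B2,B4,B5} = {B0}; idom=B0

DF derivation:
  join B2 pred B0: · stop@B0
  join B2 pred B5: B5→B4→B2 stop@B0
  join B6 pred B2: B2 stop@B0
  join B6 pred B3: B3→B1 stop@B0
  join B6 pred B4: B4→B2 stop@B0
  join B6 pred B5: B5→B4→B2 stop@B0
  B0: DF=∅
  B1: DF={B6}
  B2: DF={B2,B6}
  B3: DF={B6}
  B4: DF={B2,B6}
  B5: DF={B2,B6}
  B6: DF=∅

DF(B4) = ["B2", "B6"]

Answer: ["B2", "B6"]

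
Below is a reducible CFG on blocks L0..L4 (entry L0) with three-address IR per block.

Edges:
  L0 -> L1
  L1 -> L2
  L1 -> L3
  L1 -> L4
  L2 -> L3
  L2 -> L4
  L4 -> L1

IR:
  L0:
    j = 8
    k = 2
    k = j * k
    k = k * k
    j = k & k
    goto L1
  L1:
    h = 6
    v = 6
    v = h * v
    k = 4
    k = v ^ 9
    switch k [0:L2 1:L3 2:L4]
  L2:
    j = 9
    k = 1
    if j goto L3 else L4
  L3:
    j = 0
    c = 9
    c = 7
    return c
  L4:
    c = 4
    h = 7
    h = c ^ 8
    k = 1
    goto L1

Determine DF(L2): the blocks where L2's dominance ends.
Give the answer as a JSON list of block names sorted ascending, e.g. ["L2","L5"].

idom tree: L1←L0 L2←L1 L3←L1 L4←L1
Dom∩ at merges:
  L1: preds {L0,L4}: {L0} ∩ {L0,L1,L4} = {L0}; idom=L0
  L3: preds {L1,L2}: {L0,L1} ∩ {L0,L1,L2} = {L0,L1}; idom=L1
  L4: preds {L1,L2}: {L0,L1} ∩ {L0,L1,L2} = {L0,L1}; idom=L1

DF walk-up:
  L1←L0: walk · to L0
  L1←L4: walk L4→L1 to L0
  L3←L1: walk · to L1
  L3←L2: walk L2 to L1
  L4←L1: walk · to L1
  L4←L2: walk L2 to L1
  L0: DF=∅
  L1: DF={L1}
  L2: DF={L3,L4}
  L3: DF=∅
  L4: DF={L1}

DF(L2) = ["L3", "L4"]

Answer: ["L3", "L4"]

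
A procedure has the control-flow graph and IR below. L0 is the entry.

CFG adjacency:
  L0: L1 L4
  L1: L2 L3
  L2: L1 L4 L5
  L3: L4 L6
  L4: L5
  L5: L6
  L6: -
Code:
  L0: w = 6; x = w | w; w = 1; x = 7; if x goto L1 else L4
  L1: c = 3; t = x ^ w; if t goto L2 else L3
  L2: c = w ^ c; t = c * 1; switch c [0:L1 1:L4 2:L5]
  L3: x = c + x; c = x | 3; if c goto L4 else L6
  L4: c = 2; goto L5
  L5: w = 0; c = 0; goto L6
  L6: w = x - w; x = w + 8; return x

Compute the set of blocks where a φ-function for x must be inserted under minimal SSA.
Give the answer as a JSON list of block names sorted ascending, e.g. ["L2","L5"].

idom tree: L1←L0 L2←L1 L3←L1 L4←L0 L5←L0 L6←L0
Join-block Dom:
  L1: preds {L0,L2}: {L0} ∩ {L0,L1,L2} = {L0}; idom=L0
  L4: preds {L0,L2,L3}: {L0} ∩ {L0,L1,L2} ∩ {L0,L1,L3} = {L0}; idom=L0
  L5: preds {L2,L4}: {L0,L1,L2} ∩ {L0,L4} = {L0}; idom=L0
  L6: preds {L3,L5}: {L0,L1,L3} ∩ {L0,L5} = {L0}; idom=L0

DF derivation:
  join L1 pred L0: · stop@L0
  join L1 pred L2: L2→L1 stop@L0
  join L4 pred L0: · stop@L0
  join L4 pred L2: L2→L1 stop@L0
  join L4 pred L3: L3→L1 stop@L0
  join L5 pred L2: L2→L1 stop@L0
  join L5 pred L4: L4 stop@L0
  join L6 pred L3: L3→L1 stop@L0
  join L6 pred L5: L5 stop@L0
  L0 → ∅
  L1 → {L1,L4,L5,L6}
  L2 → {L1,L4,L5}
  L3 → {L4,L6}
  L4 → {L5}
  L5 → {L6}
  L6 → ∅

φ for x: defs {L0,L3,L6}
  DF⁺ = {L4,L5,L6}

Answer: ["L4", "L5", "L6"]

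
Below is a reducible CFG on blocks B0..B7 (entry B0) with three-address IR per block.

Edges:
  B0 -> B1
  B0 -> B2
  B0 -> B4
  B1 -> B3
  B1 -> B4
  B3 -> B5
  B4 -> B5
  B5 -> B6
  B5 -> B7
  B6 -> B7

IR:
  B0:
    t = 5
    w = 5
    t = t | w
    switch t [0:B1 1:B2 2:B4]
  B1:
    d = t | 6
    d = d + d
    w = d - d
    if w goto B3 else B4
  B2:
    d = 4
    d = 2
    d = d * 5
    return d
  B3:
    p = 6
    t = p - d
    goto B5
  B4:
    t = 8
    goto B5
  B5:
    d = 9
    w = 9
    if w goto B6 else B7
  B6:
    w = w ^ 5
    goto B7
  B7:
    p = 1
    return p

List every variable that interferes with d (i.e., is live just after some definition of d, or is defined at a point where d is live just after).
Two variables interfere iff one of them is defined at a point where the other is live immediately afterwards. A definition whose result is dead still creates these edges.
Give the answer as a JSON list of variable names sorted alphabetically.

Answer: ["p", "w"]

Working:
Block summaries:
  B0 def {t,w} use ∅
  B1 def {d,w} use {t}
  B2 def {d} use ∅
  B3 def {p,t} use {d}
  B4 def {t} use ∅
  B5 def {d,w} use ∅
  B6 def {w} use {w}
  B7 def {p} use ∅

Liveness:
  live B0: ∅→{t}
  live B1: {t}→{d}
  live B2: ∅→∅
  live B3: {d}→∅
  live B4: ∅→∅
  live B5: ∅→{w}
  live B6: {w}→∅
  live B7: ∅→∅

Interference:
  d — {p,w}
  p — {d}
  t — {w}
  w — {d,t}

N(d) = ["p", "w"]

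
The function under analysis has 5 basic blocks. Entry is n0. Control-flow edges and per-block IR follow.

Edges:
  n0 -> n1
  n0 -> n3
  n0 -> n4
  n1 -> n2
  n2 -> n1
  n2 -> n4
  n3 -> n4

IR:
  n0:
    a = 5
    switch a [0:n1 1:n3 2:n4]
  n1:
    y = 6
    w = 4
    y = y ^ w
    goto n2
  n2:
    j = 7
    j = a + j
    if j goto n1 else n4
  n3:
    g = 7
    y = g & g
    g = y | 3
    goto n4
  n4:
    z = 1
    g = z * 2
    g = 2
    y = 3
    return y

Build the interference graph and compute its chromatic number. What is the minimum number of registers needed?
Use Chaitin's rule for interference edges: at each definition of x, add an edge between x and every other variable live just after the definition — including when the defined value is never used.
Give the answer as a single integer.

def/use:
  n0: def={a} ue=∅
  n1: def={w,y} ue=∅
  n2: def={j} ue={a}
  n3: def={g,y} ue=∅
  n4: def={g,y,z} ue=∅

Backward fixpoint:
  n0: in=∅ out={a}
  n1: in={a} out={a}
  n2: in={a} out={a}
  n3: in=∅ out=∅
  n4: in=∅ out=∅

Interference:
  a: {j,w,y}
  g: ∅
  j: {a}
  w: {a,y}
  y: {a,w}
  z: ∅

Registers:
  {a,w,y} pairwise interfere (3-clique) ⇒ χ ≥ 3
  3-colouring: R0={a,g,z}  R1={j,w}  R2={y}
  χ = 3

Answer: 3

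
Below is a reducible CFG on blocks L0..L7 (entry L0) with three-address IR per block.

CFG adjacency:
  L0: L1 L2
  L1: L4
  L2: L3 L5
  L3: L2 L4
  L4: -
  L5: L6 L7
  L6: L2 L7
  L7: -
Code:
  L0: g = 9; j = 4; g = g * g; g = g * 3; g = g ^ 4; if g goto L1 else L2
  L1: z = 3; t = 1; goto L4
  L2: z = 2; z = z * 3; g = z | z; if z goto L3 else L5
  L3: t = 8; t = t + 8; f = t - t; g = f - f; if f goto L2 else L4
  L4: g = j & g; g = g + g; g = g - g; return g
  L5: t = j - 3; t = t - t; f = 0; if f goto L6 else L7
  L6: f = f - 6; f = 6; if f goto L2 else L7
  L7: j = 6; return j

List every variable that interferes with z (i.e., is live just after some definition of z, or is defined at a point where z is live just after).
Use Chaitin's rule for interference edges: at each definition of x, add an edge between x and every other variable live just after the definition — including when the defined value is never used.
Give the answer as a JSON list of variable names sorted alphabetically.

def/use:
  L0 def {g,j} use ∅
  L1 def {t,z} use ∅
  L2 def {g,z} use ∅
  L3 def {f,g,t} use ∅
  L4 def {g} use {g,j}
  L5 def {f,t} use {j}
  L6 def {f} use {f}
  L7 def {j} use ∅

Backward fixpoint:
  live L0: ∅→{g,j}
  live L1: {g,j}→{g,j}
  live L2: {j}→{j}
  live L3: {j}→{g,j}
  live L4: {g,j}→∅
  live L5: {j}→{f,j}
  live L6: {f,j}→{j}
  live L7: ∅→∅

Interference:
  f: {g,j}
  g: {f,j,t,z}
  j: {f,g,t,z}
  t: {g,j}
  z: {g,j}

N(z) = ["g", "j"]

Answer: ["g", "j"]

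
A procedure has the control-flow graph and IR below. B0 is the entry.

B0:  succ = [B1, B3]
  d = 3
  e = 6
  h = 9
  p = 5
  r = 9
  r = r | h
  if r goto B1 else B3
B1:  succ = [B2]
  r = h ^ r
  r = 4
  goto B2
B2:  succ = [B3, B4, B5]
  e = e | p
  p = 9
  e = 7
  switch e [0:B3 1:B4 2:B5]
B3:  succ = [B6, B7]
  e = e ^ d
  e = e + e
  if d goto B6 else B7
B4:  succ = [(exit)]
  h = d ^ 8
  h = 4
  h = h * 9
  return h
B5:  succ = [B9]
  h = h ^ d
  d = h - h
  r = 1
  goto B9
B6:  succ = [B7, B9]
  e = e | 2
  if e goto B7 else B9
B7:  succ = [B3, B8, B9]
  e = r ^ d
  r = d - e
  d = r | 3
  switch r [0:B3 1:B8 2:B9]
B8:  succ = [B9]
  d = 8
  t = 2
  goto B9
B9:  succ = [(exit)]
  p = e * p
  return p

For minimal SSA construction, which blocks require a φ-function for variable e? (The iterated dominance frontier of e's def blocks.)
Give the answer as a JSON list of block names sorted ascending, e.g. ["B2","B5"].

idom tree: B1←B0 B2←B1 B3←B0 B4←B2 B5←B2 B6←B3 B7←B3 B8←B7 B9←B0
Dom∩ at merges:
  B3: preds {B0,B2,B7}: {B0} ∩ {B0,B1,B2} ∩ {B0,B3,B7} = {B0}; idom=B0
  B7: preds {B3,B6}: {B0,B3} ∩ {B0,B3,B6} = {B0,B3}; idom=B3
  B9: preds {B5,B6,B7,B8}: {B0,B1,B2,B5} ∩ {B0,B3,B6} ∩ {B0,B3,B7} ∩ {B0,B3,B7,B8} = {B0}; idom=B0

DF derivation:
  B3←B0: walk · to B0
  B3←B2: walk B2→B1 to B0
  B3←B7: walk B7→B3 to B0
  B7←B3: walk · to B3
  B7←B6: walk B6 to B3
  B9←B5: walk B5→B2→B1 to B0
  B9←B6: walk B6→B3 to B0
  B9←B7: walk B7→B3 to B0
  B9←B8: walk B8→B7→B3 to B0
  DF(B0)=∅
  DF(B1)={B3,B9}
  DF(B2)={B3,B9}
  DF(B3)={B3,B9}
  DF(B4)=∅
  DF(B5)={B9}
  DF(B6)={B7,B9}
  DF(B7)={B3,B9}
  DF(B8)={B9}
  DF(B9)=∅

φ for e: defs {B0,B2,B3,B6,B7}
  DF⁺ = {B3,B7,B9}

Answer: ["B3", "B7", "B9"]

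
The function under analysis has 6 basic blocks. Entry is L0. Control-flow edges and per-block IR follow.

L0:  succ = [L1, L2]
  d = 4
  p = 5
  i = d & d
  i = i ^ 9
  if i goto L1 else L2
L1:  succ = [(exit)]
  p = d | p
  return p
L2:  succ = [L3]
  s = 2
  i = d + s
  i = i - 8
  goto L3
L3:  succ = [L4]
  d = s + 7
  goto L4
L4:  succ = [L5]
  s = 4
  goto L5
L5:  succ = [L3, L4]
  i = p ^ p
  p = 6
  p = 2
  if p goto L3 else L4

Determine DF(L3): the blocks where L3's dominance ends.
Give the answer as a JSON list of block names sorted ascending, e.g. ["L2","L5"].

Answer: ["L3"]

Working:
idom tree: L1←L0 L2←L0 L3←L2 L4←L3 L5←L4
Dom∩ at merges:
  L3: preds {L2,L5}: {L0,L2} ∩ {L0,L2,L3,L4,L5} = {L0,L2}; idom=L2
  L4: preds {L3,L5}: {L0,L2,L3} ∩ {L0,L2,L3,L4,L5} = {L0,L2,L3}; idom=L3

DF walk-up:
  join L3 pred L2: · stop@L2
  join L3 pred L5: L5→L4→L3 stop@L2
  join L4 pred L3: · stop@L3
  join L4 pred L5: L5→L4 stop@L3
  L0 → ∅
  L1 → ∅
  L2 → ∅
  L3 → {L3}
  L4 → {L3,L4}
  L5 → {L3,L4}

DF(L3) = ["L3"]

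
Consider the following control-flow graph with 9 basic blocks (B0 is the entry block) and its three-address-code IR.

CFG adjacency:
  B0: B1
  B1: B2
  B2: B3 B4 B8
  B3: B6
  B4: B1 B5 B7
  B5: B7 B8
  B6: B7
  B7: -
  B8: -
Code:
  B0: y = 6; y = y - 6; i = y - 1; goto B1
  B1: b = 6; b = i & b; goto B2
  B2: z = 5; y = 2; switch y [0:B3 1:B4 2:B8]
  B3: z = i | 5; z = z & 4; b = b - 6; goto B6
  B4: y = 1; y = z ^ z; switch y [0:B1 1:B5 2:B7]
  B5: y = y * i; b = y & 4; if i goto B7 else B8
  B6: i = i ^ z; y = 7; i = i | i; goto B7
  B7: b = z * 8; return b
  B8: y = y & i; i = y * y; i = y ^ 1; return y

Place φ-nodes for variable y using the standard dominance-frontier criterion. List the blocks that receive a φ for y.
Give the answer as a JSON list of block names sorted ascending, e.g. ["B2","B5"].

Answer: ["B1", "B7", "B8"]

Derivation:
idom tree: B1←B0 B2←B1 B3←B2 B4←B2 B5←B4 B6←B3 B7←B2 B8←B2
Dom∩ at merges:
  B1: preds {B0,B4}: {B0} ∩ {B0,B1,B2,B4} = {B0}; idom=B0
  B7: preds {B4,B5,B6}: {B0,B1,B2,B4} ∩ {B0,B1,B2,B4,B5} ∩ {B0,B1,B2,B3,B6} = {B0,B1,B2}; idom=B2
  B8: preds {B2,B5}: {B0,B1,B2} ∩ {B0,B1,B2,B4,B5} = {B0,B1,B2}; idom=B2

Frontier:
  join B1 pred B0: · stop@B0
  join B1 pred B4: B4→B2→B1 stop@B0
  join B7 pred B4: B4 stop@B2
  join B7 pred B5: B5→B4 stop@B2
  join B7 pred B6: B6→B3 stop@B2
  join B8 pred B2: · stop@B2
  join B8 pred B5: B5→B4 stop@B2
  DF(B0)=∅
  DF(B1)={B1}
  DF(B2)={B1}
  DF(B3)={B7}
  DF(B4)={B1,B7,B8}
  DF(B5)={B7,B8}
  DF(B6)={B7}
  DF(B7)=∅
  DF(B8)=∅

φ for y: defs {B0,B2,B4,B5,B6,B8}
  DF⁺ = {B1,B7,B8}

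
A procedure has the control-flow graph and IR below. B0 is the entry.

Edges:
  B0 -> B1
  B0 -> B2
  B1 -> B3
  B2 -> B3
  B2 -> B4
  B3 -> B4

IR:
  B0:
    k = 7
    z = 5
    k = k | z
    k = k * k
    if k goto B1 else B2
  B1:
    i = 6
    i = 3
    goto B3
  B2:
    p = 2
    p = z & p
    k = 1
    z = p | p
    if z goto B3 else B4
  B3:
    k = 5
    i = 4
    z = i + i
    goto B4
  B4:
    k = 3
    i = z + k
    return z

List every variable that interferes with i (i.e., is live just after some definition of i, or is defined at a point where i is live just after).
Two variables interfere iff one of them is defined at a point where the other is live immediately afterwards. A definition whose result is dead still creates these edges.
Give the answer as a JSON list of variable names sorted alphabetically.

Answer: ["z"]

Working:
Per-block:
  B0 def {k,z} use ∅
  B1 def {i} use ∅
  B2 def {k,p,z} use {z}
  B3 def {i,k,z} use ∅
  B4 def {i,k} use {z}

Live sets:
  B0: in=∅ out={z}
  B1: in=∅ out=∅
  B2: in={z} out={z}
  B3: in=∅ out={z}
  B4: in={z} out=∅

Interference:
  i↔{z}
  k↔{p,z}
  p↔{k,z}
  z↔{i,k,p}

N(i) = ["z"]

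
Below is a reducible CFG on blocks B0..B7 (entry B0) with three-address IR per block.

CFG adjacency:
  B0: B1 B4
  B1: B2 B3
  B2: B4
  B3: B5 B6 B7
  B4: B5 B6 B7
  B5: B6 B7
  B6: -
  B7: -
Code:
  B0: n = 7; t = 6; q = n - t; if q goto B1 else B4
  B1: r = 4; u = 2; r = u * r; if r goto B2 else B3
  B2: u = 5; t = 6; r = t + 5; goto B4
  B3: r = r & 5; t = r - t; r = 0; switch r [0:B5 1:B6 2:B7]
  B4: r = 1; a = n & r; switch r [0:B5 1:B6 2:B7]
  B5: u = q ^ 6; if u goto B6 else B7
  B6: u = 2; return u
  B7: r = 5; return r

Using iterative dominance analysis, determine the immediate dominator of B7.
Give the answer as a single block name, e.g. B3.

Answer: B0

Analysis:
idom tree: B1←B0 B2←B1 B3←B1 B4←B0 B5←B0 B6←B0 B7←B0
Join-block Dom:
  B4: preds {B0,B2}: {B0} ∩ {B0,B1,B2} = {B0}; idom=B0
  B5: preds {B3,B4}: {B0,B1,B3} ∩ {B0,B4} = {B0}; idom=B0
  B6: preds {B3,B4,B5}: {B0,B1,B3} ∩ {B0,B4} ∩ {B0,B5} = {B0}; idom=B0
  B7: preds {B3,B4,B5}: {B0,B1,B3} ∩ {B0,B4} ∩ {B0,B5} = {B0}; idom=B0

idom(B7) = B0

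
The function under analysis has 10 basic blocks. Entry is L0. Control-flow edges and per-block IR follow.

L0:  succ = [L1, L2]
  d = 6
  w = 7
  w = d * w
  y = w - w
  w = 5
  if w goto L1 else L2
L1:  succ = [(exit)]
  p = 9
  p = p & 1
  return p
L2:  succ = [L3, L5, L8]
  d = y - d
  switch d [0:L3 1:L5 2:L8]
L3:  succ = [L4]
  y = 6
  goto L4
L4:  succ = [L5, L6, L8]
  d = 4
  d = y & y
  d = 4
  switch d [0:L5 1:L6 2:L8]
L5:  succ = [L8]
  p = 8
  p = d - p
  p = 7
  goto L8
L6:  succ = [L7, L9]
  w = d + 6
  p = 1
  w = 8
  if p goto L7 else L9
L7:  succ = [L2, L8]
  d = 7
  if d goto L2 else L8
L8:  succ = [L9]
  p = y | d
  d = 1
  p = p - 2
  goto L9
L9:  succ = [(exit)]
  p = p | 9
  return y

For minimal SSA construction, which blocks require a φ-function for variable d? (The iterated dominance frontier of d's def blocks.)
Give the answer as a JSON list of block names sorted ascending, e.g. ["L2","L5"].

Answer: ["L2", "L5", "L8", "L9"]

Analysis:
idom tree: L1←L0 L2←L0 L3←L2 L4←L3 L5←L2 L6←L4 L7←L6 L8←L2 L9←L2
Join-block Dom:
  L2: preds {L0,L7}: {L0} ∩ {L0,L2,L3,L4,L6,L7} = {L0}; idom=L0
  L5: preds {L2,L4}: {L0,L2} ∩ {L0,L2,L3,L4} = {L0,L2}; idom=L2
  L8: preds {L2,L4,L5,L7}: {L0,L2} ∩ {L0,L2,L3,L4} ∩ {L0,L2,L5} ∩ {L0,L2,L3,L4,L6,L7} = {L0,L2}; idom=L2
  L9: preds {L6,L8}: {L0,L2,L3,L4,L6} ∩ {L0,L2,L8} = {L0,L2}; idom=L2

Frontier:
  L2←L0: walk · to L0
  L2←L7: walk L7→L6→L4→L3→L2 to L0
  L5←L2: walk · to L2
  L5←L4: walk L4→L3 to L2
  L8←L2: walk · to L2
  L8←L4: walk L4→L3 to L2
  L8←L5: walk L5 to L2
  L8←L7: walk L7→L6→L4→L3 to L2
  L9←L6: walk L6→L4→L3 to L2
  L9←L8: walk L8 to L2
  DF(L0)=∅
  DF(L1)=∅
  DF(L2)={L2}
  DF(L3)={L2,L5,L8,L9}
  DF(L4)={L2,L5,L8,L9}
  DF(L5)={L8}
  DF(L6)={L2,L8,L9}
  DF(L7)={L2,L8}
  DF(L8)={L9}
  DF(L9)=∅

φ for d: defs {L0,L2,L4,L7,L8}
  DF⁺ = {L2,L5,L8,L9}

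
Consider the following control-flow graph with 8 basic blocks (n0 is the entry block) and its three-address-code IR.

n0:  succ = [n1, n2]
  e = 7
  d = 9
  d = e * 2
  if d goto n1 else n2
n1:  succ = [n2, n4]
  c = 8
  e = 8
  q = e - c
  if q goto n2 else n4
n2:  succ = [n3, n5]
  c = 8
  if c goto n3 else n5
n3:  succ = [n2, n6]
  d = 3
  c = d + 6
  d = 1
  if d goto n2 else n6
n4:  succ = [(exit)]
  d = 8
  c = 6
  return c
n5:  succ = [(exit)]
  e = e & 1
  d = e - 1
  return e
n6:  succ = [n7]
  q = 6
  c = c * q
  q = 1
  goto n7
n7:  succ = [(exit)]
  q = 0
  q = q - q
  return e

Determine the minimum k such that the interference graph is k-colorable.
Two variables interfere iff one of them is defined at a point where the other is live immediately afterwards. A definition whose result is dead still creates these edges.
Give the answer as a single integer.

Answer: 3

Working:
def/use:
  n0: def={d,e} ue=∅
  n1: def={c,e,q} ue=∅
  n2: def={c} ue=∅
  n3: def={c,d} ue=∅
  n4: def={c,d} ue=∅
  n5: def={d,e} ue={e}
  n6: def={c,q} ue={c}
  n7: def={q} ue={e}

Liveness:
  live n0: ∅→{e}
  live n1: ∅→{e}
  live n2: {e}→{e}
  live n3: {e}→{c,e}
  live n4: ∅→∅
  live n5: {e}→∅
  live n6: {c,e}→{e}
  live n7: {e}→∅

Interference:
  c: {d,e,q}
  d: {c,e}
  e: {c,d,q}
  q: {c,e}

Colouring:
  lower bound: {c,d,e} mutually conflict ⇒ χ ≥ 3
  3-colouring: c0={c}  c1={e}  c2={d,q}
  χ = 3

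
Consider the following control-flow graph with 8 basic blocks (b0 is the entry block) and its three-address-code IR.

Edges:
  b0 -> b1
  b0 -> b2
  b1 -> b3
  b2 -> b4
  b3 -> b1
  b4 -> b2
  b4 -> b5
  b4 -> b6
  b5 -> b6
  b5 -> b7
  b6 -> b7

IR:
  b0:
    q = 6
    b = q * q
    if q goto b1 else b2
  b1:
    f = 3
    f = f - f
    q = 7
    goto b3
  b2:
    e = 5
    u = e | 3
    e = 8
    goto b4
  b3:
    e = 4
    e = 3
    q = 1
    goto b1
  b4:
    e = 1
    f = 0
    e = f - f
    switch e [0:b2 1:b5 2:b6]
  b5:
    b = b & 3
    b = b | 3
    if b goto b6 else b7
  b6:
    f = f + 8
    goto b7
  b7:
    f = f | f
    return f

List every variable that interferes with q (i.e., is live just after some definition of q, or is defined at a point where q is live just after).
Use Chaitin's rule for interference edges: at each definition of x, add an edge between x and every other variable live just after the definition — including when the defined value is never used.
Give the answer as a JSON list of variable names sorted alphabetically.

Per-block:
  b0: {b,q} / ∅
  b1: {f,q} / ∅
  b2: {e,u} / ∅
  b3: {e,q} / ∅
  b4: {e,f} / ∅
  b5: {b} / {b}
  b6: {f} / {f}
  b7: {f} / {f}

Live sets:
  live b0: ∅→{b}
  live b1: ∅→∅
  live b2: {b}→{b}
  live b3: ∅→∅
  live b4: {b}→{b,f}
  live b5: {b,f}→{f}
  live b6: {f}→{f}
  live b7: {f}→∅

Interfere edges:
  b — {e,f,q,u}
  e — {b,f}
  f — {b,e}
  q — {b}
  u — {b}

N(q) = ["b"]

Answer: ["b"]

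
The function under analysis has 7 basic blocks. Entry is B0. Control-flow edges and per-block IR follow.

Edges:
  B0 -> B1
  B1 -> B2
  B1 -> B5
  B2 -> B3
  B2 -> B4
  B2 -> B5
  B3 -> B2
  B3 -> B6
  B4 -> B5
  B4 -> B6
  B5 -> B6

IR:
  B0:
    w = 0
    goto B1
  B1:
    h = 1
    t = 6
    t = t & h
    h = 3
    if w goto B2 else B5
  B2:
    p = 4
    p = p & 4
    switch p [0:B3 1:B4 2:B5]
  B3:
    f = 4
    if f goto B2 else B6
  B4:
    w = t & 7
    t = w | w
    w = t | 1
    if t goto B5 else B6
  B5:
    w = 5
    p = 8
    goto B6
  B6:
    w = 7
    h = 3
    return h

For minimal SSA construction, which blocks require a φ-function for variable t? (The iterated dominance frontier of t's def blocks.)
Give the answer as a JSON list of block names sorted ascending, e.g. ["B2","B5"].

idom tree: B1←B0 B2←B1 B3←B2 B4←B2 B5←B1 B6←B1
Dom at joins:
  B2: preds {B1,B3}: {B0,B1} ∩ {B0,B1,B2,B3} = {B0,B1}; idom=B1
  B5: preds {B1,B2,B4}: {B0,B1} ∩ {B0,B1,B2} ∩ {B0,B1,B2,B4} = {B0,B1}; idom=B1
  B6: preds {B3,B4,B5}: {B0,B1,B2,B3} ∩ {B0,B1,B2,B4} ∩ {B0,B1,B5} = {B0,B1}; idom=B1

DF walk-up:
  join B2 pred B1: · stop@B1
  join B2 pred B3: B3→B2 stop@B1
  join B5 pred B1: · stop@B1
  join B5 pred B2: B2 stop@B1
  join B5 pred B4: B4→B2 stop@B1
  join B6 pred B3: B3→B2 stop@B1
  join B6 pred B4: B4→B2 stop@B1
  join B6 pred B5: B5 stop@B1
  DF(B0)=∅
  DF(B1)=∅
  DF(B2)={B2,B5,B6}
  DF(B3)={B2,B6}
  DF(B4)={B5,B6}
  DF(B5)={B6}
  DF(B6)=∅

φ for t: defs {B1,B4}
  DF⁺ = {B5,B6}

Answer: ["B5", "B6"]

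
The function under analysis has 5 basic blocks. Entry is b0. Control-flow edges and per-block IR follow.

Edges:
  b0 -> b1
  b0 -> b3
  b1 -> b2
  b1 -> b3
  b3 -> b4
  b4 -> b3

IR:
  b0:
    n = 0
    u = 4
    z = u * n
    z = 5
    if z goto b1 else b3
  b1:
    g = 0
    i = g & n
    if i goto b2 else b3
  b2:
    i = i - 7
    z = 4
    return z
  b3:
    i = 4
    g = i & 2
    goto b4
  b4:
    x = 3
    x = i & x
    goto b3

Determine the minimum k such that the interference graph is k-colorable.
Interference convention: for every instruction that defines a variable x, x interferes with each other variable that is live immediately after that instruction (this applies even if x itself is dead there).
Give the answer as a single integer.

Answer: 2

Analysis:
Per-block:
  b0: {n,u,z} / ∅
  b1: {g,i} / {n}
  b2: {i,z} / {i}
  b3: {g,i} / ∅
  b4: {x} / {i}

Live sets:
  b0 li=∅ lo={n}
  b1 li={n} lo={i}
  b2 li={i} lo=∅
  b3 li=∅ lo={i}
  b4 li={i} lo=∅

Interfere edges:
  g — {i,n}
  i — {g,x}
  n — {g,u,z}
  u — {n}
  x — {i}
  z — {n}

Colouring:
  lower bound: {g,i} mutually conflict ⇒ χ ≥ 2
  2-colouring: c0={i,n}  c1={g,u,x,z}
  χ = 2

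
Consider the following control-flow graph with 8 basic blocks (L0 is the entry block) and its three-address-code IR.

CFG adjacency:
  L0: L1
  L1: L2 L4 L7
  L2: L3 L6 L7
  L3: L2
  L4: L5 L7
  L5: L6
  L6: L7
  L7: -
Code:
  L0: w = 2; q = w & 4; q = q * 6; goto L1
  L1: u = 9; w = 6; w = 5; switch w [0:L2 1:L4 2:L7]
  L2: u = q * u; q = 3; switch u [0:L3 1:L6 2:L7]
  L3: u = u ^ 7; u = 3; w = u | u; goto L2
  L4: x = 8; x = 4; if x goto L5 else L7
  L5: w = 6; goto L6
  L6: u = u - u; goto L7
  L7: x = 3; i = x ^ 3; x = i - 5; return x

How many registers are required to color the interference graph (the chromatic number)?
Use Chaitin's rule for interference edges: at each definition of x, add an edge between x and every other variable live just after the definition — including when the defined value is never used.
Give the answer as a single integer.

Answer: 3

Derivation:
Block summaries:
  L0: def={q,w} ue=∅
  L1: def={u,w} ue=∅
  L2: def={q,u} ue={q,u}
  L3: def={u,w} ue={u}
  L4: def={x} ue=∅
  L5: def={w} ue=∅
  L6: def={u} ue={u}
  L7: def={i,x} ue=∅

Liveness:
  live L0: ∅→{q}
  live L1: {q}→{q,u}
  live L2: {q,u}→{q,u}
  live L3: {q,u}→{q,u}
  live L4: {u}→{u}
  live L5: {u}→{u}
  live L6: {u}→∅
  live L7: ∅→∅

Conflict graph:
  i — ∅
  q — {u,w}
  u — {q,w,x}
  w — {q,u}
  x — {u}

Chromatic number:
  {q,u,w} pairwise interfere (3-clique) ⇒ χ ≥ 3
  3-colouring: c0={i,u}  c1={q,x}  c2={w}
  χ = 3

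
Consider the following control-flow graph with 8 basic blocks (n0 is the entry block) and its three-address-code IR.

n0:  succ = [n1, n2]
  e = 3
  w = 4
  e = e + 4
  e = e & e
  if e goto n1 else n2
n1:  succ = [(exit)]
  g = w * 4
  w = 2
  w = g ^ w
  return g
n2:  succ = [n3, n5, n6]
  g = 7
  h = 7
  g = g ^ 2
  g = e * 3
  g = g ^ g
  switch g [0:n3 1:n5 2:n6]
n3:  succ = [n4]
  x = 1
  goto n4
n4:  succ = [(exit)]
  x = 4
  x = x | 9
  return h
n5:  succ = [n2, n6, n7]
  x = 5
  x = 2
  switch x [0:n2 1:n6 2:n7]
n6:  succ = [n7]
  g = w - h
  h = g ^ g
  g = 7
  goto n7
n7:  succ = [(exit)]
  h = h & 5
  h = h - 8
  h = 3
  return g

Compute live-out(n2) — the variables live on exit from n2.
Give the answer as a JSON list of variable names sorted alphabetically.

Answer: ["e", "g", "h", "w"]

Derivation:
def/use:
  n0: {e,w} / ∅
  n1: {g,w} / {w}
  n2: {g,h} / {e}
  n3: {x} / ∅
  n4: {x} / {h}
  n5: {x} / ∅
  n6: {g,h} / {h,w}
  n7: {h} / {g,h}

Liveness:
  live n0: ∅→{e,w}
  live n1: {w}→∅
  live n2: {e,w}→{e,g,h,w}
  live n3: {h}→{h}
  live n4: {h}→∅
  live n5: {e,g,h,w}→{e,g,h,w}
  live n6: {h,w}→{g,h}
  live n7: {g,h}→∅

live-out(n2) = ["e", "g", "h", "w"]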